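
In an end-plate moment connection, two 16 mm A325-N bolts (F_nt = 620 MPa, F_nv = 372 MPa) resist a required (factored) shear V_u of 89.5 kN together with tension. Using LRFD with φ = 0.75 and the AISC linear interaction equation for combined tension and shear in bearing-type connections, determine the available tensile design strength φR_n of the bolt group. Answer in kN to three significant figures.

A_b = π·16²/4 = 201.1 mm²; f_rv = 89.5 × 1000 / (2 × 201.1) = 222.6 MPa.
F'_nt = 1.3 F_nt − (F_nt / φF_nv) f_rv = 1.3·620 − (620/(0.75·372))·222.6 = 311.4 MPa, capped at F_nt → F'_nt = 311.4 MPa.
R_n = F'_nt · A_b · n = 311.4 × 201.1 × 2 / 1000 = 125.2 kN.
Design strength φR_n = 0.75 × 125.2 = 93.9 kN.

93.9 kN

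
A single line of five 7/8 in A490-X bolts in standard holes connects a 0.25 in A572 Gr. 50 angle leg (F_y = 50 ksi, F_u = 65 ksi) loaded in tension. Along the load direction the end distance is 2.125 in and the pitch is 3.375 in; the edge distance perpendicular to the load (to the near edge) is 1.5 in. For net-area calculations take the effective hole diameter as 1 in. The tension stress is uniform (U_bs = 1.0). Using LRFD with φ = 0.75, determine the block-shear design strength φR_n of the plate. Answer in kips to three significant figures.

93.5 kips

Shear plane L_v = 2.125 + 4·3.375 = 15.62 in; A_gv = 15.62 × 0.25 = 3.906 in².
A_nv = (15.62 − 4.5·1) × 0.25 = 2.781 in².
A_nt = (1.5 − 0.5·1) × 0.25 = 0.25 in².
0.6 F_u A_nv = 108.5 kips; 0.6 F_y A_gv = 117.2 kips → shear rupture governs the shear term.
R_n = 108.5 + 1.0 × 65 × 0.25 = 124.7 kips.
Design strength φR_n = 0.75 × 124.7 = 93.5 kips.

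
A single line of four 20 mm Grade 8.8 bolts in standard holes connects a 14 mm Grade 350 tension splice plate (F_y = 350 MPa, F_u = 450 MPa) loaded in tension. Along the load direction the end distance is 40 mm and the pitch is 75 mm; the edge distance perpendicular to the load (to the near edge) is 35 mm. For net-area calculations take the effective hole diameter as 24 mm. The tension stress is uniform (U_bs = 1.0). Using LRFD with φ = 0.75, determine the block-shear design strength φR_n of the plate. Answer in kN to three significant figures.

Shear plane L_v = 40 + 3·75 = 265 mm; A_gv = 265 × 14 = 3710 mm².
A_nv = (265 − 3.5·24) × 14 = 2534 mm².
A_nt = (35 − 0.5·24) × 14 = 322 mm².
0.6 F_u A_nv = 684.2 kN; 0.6 F_y A_gv = 779.1 kN → shear rupture governs the shear term.
R_n = 684.2 + 1.0 × 450 × 322 / 1000 = 829.1 kN.
Design strength φR_n = 0.75 × 829.1 = 622 kN.

622 kN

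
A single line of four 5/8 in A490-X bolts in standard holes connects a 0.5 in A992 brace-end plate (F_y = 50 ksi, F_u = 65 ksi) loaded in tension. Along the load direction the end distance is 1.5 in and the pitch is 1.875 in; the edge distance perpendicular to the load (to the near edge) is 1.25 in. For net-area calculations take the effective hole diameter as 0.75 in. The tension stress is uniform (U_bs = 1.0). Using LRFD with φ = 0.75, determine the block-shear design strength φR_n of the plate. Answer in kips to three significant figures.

87.1 kips

Shear plane L_v = 1.5 + 3·1.875 = 7.125 in; A_gv = 7.125 × 0.5 = 3.562 in².
A_nv = (7.125 − 3.5·0.75) × 0.5 = 2.25 in².
A_nt = (1.25 − 0.5·0.75) × 0.5 = 0.4375 in².
0.6 F_u A_nv = 87.75 kips; 0.6 F_y A_gv = 106.9 kips → shear rupture governs the shear term.
R_n = 87.75 + 1.0 × 65 × 0.4375 = 116.2 kips.
Design strength φR_n = 0.75 × 116.2 = 87.1 kips.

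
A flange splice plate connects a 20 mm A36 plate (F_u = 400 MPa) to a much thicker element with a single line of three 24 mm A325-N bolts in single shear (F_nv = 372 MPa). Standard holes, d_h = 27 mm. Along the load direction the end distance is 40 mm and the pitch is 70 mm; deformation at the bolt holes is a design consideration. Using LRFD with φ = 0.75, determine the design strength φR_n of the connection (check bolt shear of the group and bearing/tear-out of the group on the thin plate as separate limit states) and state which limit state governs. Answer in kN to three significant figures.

379 kN (bolt shear governs)

Bolt shear: A_b = π·24²/4 = 452.4 mm²; R_n = 372 × 452.4 × 3 × 1 / 1000 = 504.9 kN → 0.75 × 504.9 = 379 kN.
Bearing (1.2 l_c t F_u ≤ 2.4 d t F_u): upper limit = 2.4·24·20·400 / 1000 = 460.8 kN.
  Edge l_c = 40 − 27/2 = 26.5 → r_n = 254.4 kN; interior l_c = 70 − 27 = 43 → r_n = 412.8 kN.
  R_n,bearing = 1·254.4 + 2·412.8 = 1080 kN → 0.75 × 1080 = 810 kN.
Bolt shear governs: 379 kN.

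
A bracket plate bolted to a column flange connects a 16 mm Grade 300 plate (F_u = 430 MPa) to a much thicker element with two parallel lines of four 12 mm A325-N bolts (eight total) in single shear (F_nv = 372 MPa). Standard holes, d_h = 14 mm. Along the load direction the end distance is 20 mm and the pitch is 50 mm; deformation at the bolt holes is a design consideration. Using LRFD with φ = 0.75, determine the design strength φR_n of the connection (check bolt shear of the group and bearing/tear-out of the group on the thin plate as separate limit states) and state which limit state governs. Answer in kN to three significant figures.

252 kN (bolt shear governs)

Bolt shear: A_b = π·12²/4 = 113.1 mm²; R_n = 372 × 113.1 × 8 × 1 / 1000 = 336.6 kN → 0.75 × 336.6 = 252 kN.
Bearing (1.2 l_c t F_u ≤ 2.4 d t F_u): upper limit = 2.4·12·16·430 / 1000 = 198.1 kN.
  Edge l_c = 20 − 14/2 = 13 → r_n = 107.3 kN; interior l_c = 50 − 14 = 36 → r_n = 198.1 kN.
  R_n,bearing = 2·107.3 + 6·198.1 = 1404 kN → 0.75 × 1404 = 1050 kN.
Bolt shear governs: 252 kN.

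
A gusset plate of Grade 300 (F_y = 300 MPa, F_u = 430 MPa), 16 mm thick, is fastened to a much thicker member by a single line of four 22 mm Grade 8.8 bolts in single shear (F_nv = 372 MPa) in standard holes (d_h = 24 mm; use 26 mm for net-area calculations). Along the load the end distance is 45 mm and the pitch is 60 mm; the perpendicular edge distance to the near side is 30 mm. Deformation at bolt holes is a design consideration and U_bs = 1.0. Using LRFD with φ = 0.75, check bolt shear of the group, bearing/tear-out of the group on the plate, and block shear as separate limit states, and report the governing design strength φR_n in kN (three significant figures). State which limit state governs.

424 kN (bolt shear governs)

Bolt shear: A_b = π·22²/4 = 380.1 mm²; R_n = 372 × 380.1 × 4 × 1 / 1000 = 565.6 kN → 0.75 × 565.6 = 424 kN.
Bearing: edge l_c = 33, r_n = 272.4 kN; interior l_c = 36, r_n = 297.2 kN; R_n = 272.4 + 3·297.2 = 1164 kN → 873 kN.
Block shear: A_gv = 3600, A_nv = 2144, A_nt = 272 mm²; R_n = min(0.6F_uA_nv, 0.6F_yA_gv) + U_bs·F_u·A_nt = 670.1 kN → 503 kN.
Bolt shear governs: 424 kN.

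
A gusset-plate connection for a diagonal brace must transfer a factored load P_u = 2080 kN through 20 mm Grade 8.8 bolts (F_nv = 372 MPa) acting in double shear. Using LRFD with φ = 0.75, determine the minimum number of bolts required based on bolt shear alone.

A_b = π·20²/4 = 314.2 mm².
Per-bolt design strength φR_n = 0.75 × 372 × 314.2 × 2 / 1000 = 175.3 kN.
n ≥ 2080 / 175.3 = 11.87 → use 12 bolts.

12 bolts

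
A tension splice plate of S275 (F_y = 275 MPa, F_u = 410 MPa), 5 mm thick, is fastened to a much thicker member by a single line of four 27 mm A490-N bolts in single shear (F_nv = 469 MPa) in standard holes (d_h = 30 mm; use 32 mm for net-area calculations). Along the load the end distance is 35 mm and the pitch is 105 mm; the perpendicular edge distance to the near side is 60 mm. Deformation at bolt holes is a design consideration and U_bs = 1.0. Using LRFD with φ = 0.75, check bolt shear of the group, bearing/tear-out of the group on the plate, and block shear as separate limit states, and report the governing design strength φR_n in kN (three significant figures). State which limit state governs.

284 kN (block shear governs)

Bolt shear: A_b = π·27²/4 = 572.6 mm²; R_n = 469 × 572.6 × 4 × 1 / 1000 = 1074 kN → 0.75 × 1074 = 806 kN.
Bearing: edge l_c = 20, r_n = 49.2 kN; interior l_c = 75, r_n = 132.8 kN; R_n = 49.2 + 3·132.8 = 447.7 kN → 336 kN.
Block shear: A_gv = 1750, A_nv = 1190, A_nt = 220 mm²; R_n = min(0.6F_uA_nv, 0.6F_yA_gv) + U_bs·F_u·A_nt = 378.9 kN → 284 kN.
Block shear governs: 284 kN.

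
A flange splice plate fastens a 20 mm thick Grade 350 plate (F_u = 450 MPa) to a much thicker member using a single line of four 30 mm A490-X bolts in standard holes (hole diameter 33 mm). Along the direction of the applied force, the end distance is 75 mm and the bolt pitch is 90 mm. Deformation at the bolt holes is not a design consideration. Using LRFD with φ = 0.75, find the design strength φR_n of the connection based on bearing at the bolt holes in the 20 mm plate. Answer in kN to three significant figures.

Per bolt r_n = 1.5 l_c t F_u ≤ 3.0 d t F_u; upper limit = 3.0 × 30 × 20 × 450 / 1000 = 810 kN.
Edge bolt: l_c = 75 − 33/2 = 58.5 mm → 1.5 × 58.5 × 20 × 450 / 1000 = 789.8 → r_n = 789.8 kN.
Interior bolts: l_c = 90 − 33 = 57 mm → 1.5 × 57 × 20 × 450 / 1000 = 769.5 → r_n = 769.5 kN.
R_n = 1 × 789.8 + 3 × 769.5 = 3098 kN.
Design strength φR_n = 0.75 × 3098 = 2320 kN.

2320 kN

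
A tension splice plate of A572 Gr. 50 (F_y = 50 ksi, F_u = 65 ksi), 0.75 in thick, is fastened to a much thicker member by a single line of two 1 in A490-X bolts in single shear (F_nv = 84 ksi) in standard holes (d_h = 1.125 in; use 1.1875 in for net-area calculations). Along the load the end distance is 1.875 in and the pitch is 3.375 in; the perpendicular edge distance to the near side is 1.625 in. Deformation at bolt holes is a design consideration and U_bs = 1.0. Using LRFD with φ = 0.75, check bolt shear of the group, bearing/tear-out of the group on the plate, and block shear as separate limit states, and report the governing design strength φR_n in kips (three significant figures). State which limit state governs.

99 kips (bolt shear governs)

Bolt shear: A_b = π·1²/4 = 0.7854 in²; R_n = 84 × 0.7854 × 2 × 1 = 131.9 kips → 0.75 × 131.9 = 99 kips.
Bearing: edge l_c = 1.312, r_n = 76.78 kips; interior l_c = 2.25, r_n = 117 kips; R_n = 76.78 + 1·117 = 193.8 kips → 145 kips.
Block shear: A_gv = 3.938, A_nv = 2.602, A_nt = 0.7734 in²; R_n = min(0.6F_uA_nv, 0.6F_yA_gv) + U_bs·F_u·A_nt = 151.7 kips → 114 kips.
Bolt shear governs: 99 kips.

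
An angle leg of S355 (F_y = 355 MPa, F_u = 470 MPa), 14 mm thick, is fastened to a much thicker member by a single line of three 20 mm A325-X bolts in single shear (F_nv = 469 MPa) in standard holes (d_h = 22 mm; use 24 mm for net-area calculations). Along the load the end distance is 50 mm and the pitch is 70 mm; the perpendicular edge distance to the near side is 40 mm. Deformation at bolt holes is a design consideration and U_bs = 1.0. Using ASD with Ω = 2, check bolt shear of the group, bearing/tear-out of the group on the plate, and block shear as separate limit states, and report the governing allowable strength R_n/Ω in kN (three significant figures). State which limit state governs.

221 kN (bolt shear governs)

Bolt shear: A_b = π·20²/4 = 314.2 mm²; R_n = 469 × 314.2 × 3 × 1 / 1000 = 442 kN → 442 / 2 = 221 kN.
Bearing: edge l_c = 39, r_n = 307.9 kN; interior l_c = 48, r_n = 315.8 kN; R_n = 307.9 + 2·315.8 = 939.6 kN → 470 kN.
Block shear: A_gv = 2660, A_nv = 1820, A_nt = 392 mm²; R_n = min(0.6F_uA_nv, 0.6F_yA_gv) + U_bs·F_u·A_nt = 697.5 kN → 349 kN.
Bolt shear governs: 221 kN.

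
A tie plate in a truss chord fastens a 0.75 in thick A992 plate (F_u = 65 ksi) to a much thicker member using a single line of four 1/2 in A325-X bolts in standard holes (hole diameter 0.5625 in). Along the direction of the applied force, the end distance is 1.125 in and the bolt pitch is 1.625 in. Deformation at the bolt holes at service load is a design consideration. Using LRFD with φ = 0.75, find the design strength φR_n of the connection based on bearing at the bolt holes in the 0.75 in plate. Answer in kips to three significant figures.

Per bolt r_n = 1.2 l_c t F_u ≤ 2.4 d t F_u; upper limit = 2.4 × 0.5 × 0.75 × 65 = 58.5 kips.
Edge bolt: l_c = 1.125 − 0.5625/2 = 0.8438 in → 1.2 × 0.8438 × 0.75 × 65 = 49.36 → r_n = 49.36 kips.
Interior bolts: l_c = 1.625 − 0.5625 = 1.062 in → 1.2 × 1.062 × 0.75 × 65 = 62.16 → r_n = 58.5 kips.
R_n = 1 × 49.36 + 3 × 58.5 = 224.9 kips.
Design strength φR_n = 0.75 × 224.9 = 169 kips.

169 kips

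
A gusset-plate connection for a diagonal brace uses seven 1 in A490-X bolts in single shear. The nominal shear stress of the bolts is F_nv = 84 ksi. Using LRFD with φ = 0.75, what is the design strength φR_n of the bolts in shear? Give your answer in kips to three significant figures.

A_b = π × 1² / 4 = 0.7854 in².
R_n = F_nv · A_b · n · n_s = 84 × 0.7854 × 7 × 1 = 461.8 kips.
Design strength φR_n = 0.75 × 461.8 = 346 kips.

346 kips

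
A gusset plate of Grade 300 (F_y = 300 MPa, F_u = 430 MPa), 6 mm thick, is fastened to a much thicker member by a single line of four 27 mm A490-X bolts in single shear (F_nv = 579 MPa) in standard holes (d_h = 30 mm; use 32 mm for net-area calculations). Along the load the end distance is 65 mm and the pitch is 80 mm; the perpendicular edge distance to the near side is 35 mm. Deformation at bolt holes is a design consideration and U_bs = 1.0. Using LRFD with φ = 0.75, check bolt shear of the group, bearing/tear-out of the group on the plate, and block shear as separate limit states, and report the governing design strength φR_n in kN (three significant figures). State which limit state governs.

Bolt shear: A_b = π·27²/4 = 572.6 mm²; R_n = 579 × 572.6 × 4 × 1 / 1000 = 1326 kN → 0.75 × 1326 = 995 kN.
Bearing: edge l_c = 50, r_n = 154.8 kN; interior l_c = 50, r_n = 154.8 kN; R_n = 154.8 + 3·154.8 = 619.2 kN → 464 kN.
Block shear: A_gv = 1830, A_nv = 1158, A_nt = 114 mm²; R_n = min(0.6F_uA_nv, 0.6F_yA_gv) + U_bs·F_u·A_nt = 347.8 kN → 261 kN.
Block shear governs: 261 kN.

261 kN (block shear governs)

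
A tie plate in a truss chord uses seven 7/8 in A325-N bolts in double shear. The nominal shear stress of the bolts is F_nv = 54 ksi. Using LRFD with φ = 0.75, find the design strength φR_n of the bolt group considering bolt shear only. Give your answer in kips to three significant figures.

A_b = π × 0.875² / 4 = 0.6013 in².
R_n = F_nv · A_b · n · n_s = 54 × 0.6013 × 7 × 2 = 454.6 kips.
Design strength φR_n = 0.75 × 454.6 = 341 kips.

341 kips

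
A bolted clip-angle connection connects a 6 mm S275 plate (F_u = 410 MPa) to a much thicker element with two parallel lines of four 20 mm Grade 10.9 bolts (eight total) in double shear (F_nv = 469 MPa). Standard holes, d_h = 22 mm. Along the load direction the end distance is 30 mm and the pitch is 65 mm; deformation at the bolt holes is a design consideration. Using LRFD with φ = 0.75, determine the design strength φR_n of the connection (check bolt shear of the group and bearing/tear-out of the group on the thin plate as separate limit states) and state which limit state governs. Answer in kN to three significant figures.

Bolt shear: A_b = π·20²/4 = 314.2 mm²; R_n = 469 × 314.2 × 8 × 2 / 1000 = 2357 kN → 0.75 × 2357 = 1770 kN.
Bearing (1.2 l_c t F_u ≤ 2.4 d t F_u): upper limit = 2.4·20·6·410 / 1000 = 118.1 kN.
  Edge l_c = 30 − 22/2 = 19 → r_n = 56.09 kN; interior l_c = 65 − 22 = 43 → r_n = 118.1 kN.
  R_n,bearing = 2·56.09 + 6·118.1 = 820.7 kN → 0.75 × 820.7 = 615 kN.
Bearing governs: 615 kN.

615 kN (bearing governs)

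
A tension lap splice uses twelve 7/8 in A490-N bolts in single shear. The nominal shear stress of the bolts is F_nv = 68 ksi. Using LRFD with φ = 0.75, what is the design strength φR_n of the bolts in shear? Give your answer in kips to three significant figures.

368 kips

A_b = π × 0.875² / 4 = 0.6013 in².
R_n = F_nv · A_b · n · n_s = 68 × 0.6013 × 12 × 1 = 490.7 kips.
Design strength φR_n = 0.75 × 490.7 = 368 kips.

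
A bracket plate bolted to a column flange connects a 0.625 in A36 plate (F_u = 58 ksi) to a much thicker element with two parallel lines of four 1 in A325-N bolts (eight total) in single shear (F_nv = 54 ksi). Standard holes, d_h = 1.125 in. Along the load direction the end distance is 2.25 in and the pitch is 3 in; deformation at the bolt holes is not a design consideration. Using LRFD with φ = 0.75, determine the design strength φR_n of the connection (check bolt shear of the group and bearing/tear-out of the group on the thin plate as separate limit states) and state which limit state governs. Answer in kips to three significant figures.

Bolt shear: A_b = π·1²/4 = 0.7854 in²; R_n = 54 × 0.7854 × 8 × 1 = 339.3 kips → 0.75 × 339.3 = 254 kips.
Bearing (1.5 l_c t F_u ≤ 3.0 d t F_u): upper limit = 3.0·1·0.625·58 = 108.8 kips.
  Edge l_c = 2.25 − 1.125/2 = 1.688 → r_n = 91.76 kips; interior l_c = 3 − 1.125 = 1.875 → r_n = 102 kips.
  R_n,bearing = 2·91.76 + 6·102 = 795.2 kips → 0.75 × 795.2 = 596 kips.
Bolt shear governs: 254 kips.

254 kips (bolt shear governs)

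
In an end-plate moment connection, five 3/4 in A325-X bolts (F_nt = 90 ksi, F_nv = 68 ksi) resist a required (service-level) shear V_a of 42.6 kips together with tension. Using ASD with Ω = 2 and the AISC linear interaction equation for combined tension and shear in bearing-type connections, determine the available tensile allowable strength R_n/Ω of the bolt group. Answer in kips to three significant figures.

A_b = π·0.75²/4 = 0.4418 in²; f_rv = 42.6 / (5 × 0.4418) = 19.29 ksi.
F'_nt = 1.3 F_nt − (Ω F_nt / F_nv) f_rv = 1.3·90 − (2·90/68)·19.29 = 65.95 ksi, capped at F_nt → F'_nt = 65.95 ksi.
R_n = F'_nt · A_b · n = 65.95 × 0.4418 × 5 = 145.7 kips.
Allowable strength R_n/Ω = 145.7 / 2 = 72.8 kips.

72.8 kips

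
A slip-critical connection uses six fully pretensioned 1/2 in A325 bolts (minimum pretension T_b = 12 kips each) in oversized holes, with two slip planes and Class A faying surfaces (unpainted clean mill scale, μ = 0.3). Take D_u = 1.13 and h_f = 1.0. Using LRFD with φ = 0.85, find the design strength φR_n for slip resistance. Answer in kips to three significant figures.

R_n = μ · D_u · h_f · T_b · n_s · n_b = 0.3 × 1.13 × 1.0 × 12 × 2 × 6 = 48.82 kips.
Design strength φR_n = 0.85 × 48.82 = 41.5 kips.

41.5 kips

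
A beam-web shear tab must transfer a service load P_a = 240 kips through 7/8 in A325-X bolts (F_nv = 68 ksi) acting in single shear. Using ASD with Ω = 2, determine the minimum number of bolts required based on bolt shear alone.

12 bolts

A_b = π·0.875²/4 = 0.6013 in².
Per-bolt allowable strength R_n/Ω = 68 × 0.6013 × 1 / 2 = 20.44 kips.
n ≥ 240 / 20.44 = 11.74 → use 12 bolts.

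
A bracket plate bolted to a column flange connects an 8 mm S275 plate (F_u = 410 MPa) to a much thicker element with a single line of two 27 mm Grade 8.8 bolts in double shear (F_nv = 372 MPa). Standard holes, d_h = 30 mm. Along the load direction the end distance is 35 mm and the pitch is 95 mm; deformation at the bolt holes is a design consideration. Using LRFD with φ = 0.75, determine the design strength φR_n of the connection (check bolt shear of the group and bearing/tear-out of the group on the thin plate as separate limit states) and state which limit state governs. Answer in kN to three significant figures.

Bolt shear: A_b = π·27²/4 = 572.6 mm²; R_n = 372 × 572.6 × 2 × 2 / 1000 = 852 kN → 0.75 × 852 = 639 kN.
Bearing (1.2 l_c t F_u ≤ 2.4 d t F_u): upper limit = 2.4·27·8·410 / 1000 = 212.5 kN.
  Edge l_c = 35 − 30/2 = 20 → r_n = 78.72 kN; interior l_c = 95 − 30 = 65 → r_n = 212.5 kN.
  R_n,bearing = 1·78.72 + 1·212.5 = 291.3 kN → 0.75 × 291.3 = 218 kN.
Bearing governs: 218 kN.

218 kN (bearing governs)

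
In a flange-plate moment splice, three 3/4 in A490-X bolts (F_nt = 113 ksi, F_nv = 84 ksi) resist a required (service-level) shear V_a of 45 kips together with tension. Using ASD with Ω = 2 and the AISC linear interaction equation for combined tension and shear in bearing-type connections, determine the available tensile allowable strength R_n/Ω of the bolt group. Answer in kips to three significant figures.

36.8 kips

A_b = π·0.75²/4 = 0.4418 in²; f_rv = 45 / (3 × 0.4418) = 33.95 ksi.
F'_nt = 1.3 F_nt − (Ω F_nt / F_nv) f_rv = 1.3·113 − (2·113/84)·33.95 = 55.55 ksi, capped at F_nt → F'_nt = 55.55 ksi.
R_n = F'_nt · A_b · n = 55.55 × 0.4418 × 3 = 73.62 kips.
Allowable strength R_n/Ω = 73.62 / 2 = 36.8 kips.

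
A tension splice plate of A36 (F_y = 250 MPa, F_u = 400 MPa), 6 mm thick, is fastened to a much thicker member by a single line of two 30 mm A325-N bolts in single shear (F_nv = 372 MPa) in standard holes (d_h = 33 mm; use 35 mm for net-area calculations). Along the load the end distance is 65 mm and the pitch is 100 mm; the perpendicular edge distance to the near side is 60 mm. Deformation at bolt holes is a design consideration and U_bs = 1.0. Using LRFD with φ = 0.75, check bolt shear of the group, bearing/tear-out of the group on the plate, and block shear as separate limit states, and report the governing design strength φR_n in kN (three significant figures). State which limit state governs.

188 kN (block shear governs)

Bolt shear: A_b = π·30²/4 = 706.9 mm²; R_n = 372 × 706.9 × 2 × 1 / 1000 = 525.9 kN → 0.75 × 525.9 = 394 kN.
Bearing: edge l_c = 48.5, r_n = 139.7 kN; interior l_c = 67, r_n = 172.8 kN; R_n = 139.7 + 1·172.8 = 312.5 kN → 234 kN.
Block shear: A_gv = 990, A_nv = 675, A_nt = 255 mm²; R_n = min(0.6F_uA_nv, 0.6F_yA_gv) + U_bs·F_u·A_nt = 250.5 kN → 188 kN.
Block shear governs: 188 kN.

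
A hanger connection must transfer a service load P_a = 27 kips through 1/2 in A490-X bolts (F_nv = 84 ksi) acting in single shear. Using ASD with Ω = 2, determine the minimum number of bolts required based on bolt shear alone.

4 bolts

A_b = π·0.5²/4 = 0.1963 in².
Per-bolt allowable strength R_n/Ω = 84 × 0.1963 × 1 / 2 = 8.247 kips.
n ≥ 27 / 8.247 = 3.274 → use 4 bolts.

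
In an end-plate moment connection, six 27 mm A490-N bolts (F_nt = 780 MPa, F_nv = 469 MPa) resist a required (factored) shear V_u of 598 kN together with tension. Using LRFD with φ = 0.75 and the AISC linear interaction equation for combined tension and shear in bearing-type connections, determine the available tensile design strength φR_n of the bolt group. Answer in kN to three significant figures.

A_b = π·27²/4 = 572.6 mm²; f_rv = 598 × 1000 / (6 × 572.6) = 174.1 MPa.
F'_nt = 1.3 F_nt − (F_nt / φF_nv) f_rv = 1.3·780 − (780/(0.75·469))·174.1 = 628 MPa, capped at F_nt → F'_nt = 628 MPa.
R_n = F'_nt · A_b · n = 628 × 572.6 × 6 / 1000 = 2157 kN.
Design strength φR_n = 0.75 × 2157 = 1620 kN.

1620 kN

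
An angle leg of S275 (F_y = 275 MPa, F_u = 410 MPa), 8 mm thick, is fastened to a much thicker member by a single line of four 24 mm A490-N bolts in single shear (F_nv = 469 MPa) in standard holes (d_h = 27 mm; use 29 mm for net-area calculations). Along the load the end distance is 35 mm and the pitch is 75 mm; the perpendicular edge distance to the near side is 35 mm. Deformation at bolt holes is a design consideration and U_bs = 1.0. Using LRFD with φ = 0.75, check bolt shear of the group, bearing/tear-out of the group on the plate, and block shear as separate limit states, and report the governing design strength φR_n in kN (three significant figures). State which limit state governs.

Bolt shear: A_b = π·24²/4 = 452.4 mm²; R_n = 469 × 452.4 × 4 × 1 / 1000 = 848.7 kN → 0.75 × 848.7 = 637 kN.
Bearing: edge l_c = 21.5, r_n = 84.62 kN; interior l_c = 48, r_n = 188.9 kN; R_n = 84.62 + 3·188.9 = 651.4 kN → 489 kN.
Block shear: A_gv = 2080, A_nv = 1268, A_nt = 164 mm²; R_n = min(0.6F_uA_nv, 0.6F_yA_gv) + U_bs·F_u·A_nt = 379.2 kN → 284 kN.
Block shear governs: 284 kN.

284 kN (block shear governs)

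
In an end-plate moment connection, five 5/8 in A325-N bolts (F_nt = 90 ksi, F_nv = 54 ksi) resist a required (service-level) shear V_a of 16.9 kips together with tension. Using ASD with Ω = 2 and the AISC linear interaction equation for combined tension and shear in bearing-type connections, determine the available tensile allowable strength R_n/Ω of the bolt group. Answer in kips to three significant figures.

61.6 kips

A_b = π·0.625²/4 = 0.3068 in²; f_rv = 16.9 / (5 × 0.3068) = 11.02 ksi.
F'_nt = 1.3 F_nt − (Ω F_nt / F_nv) f_rv = 1.3·90 − (2·90/54)·11.02 = 80.28 ksi, capped at F_nt → F'_nt = 80.28 ksi.
R_n = F'_nt · A_b · n = 80.28 × 0.3068 × 5 = 123.1 kips.
Allowable strength R_n/Ω = 123.1 / 2 = 61.6 kips.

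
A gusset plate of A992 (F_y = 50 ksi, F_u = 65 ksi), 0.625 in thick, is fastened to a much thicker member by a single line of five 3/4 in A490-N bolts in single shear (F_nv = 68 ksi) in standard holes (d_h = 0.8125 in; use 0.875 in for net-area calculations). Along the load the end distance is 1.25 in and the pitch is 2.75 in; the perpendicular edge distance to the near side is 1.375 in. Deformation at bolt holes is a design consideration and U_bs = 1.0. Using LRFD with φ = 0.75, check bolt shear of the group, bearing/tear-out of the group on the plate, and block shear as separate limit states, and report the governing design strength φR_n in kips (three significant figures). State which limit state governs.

113 kips (bolt shear governs)

Bolt shear: A_b = π·0.75²/4 = 0.4418 in²; R_n = 68 × 0.4418 × 5 × 1 = 150.2 kips → 0.75 × 150.2 = 113 kips.
Bearing: edge l_c = 0.8438, r_n = 41.13 kips; interior l_c = 1.938, r_n = 73.12 kips; R_n = 41.13 + 4·73.12 = 333.6 kips → 250 kips.
Block shear: A_gv = 7.656, A_nv = 5.195, A_nt = 0.5859 in²; R_n = min(0.6F_uA_nv, 0.6F_yA_gv) + U_bs·F_u·A_nt = 240.7 kips → 181 kips.
Bolt shear governs: 113 kips.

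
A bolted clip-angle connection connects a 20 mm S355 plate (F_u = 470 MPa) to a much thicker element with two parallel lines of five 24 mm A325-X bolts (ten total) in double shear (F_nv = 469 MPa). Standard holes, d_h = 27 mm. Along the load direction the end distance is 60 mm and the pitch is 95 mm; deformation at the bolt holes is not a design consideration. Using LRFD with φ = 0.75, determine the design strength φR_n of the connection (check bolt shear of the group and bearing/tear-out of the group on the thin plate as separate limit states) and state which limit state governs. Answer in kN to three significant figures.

Bolt shear: A_b = π·24²/4 = 452.4 mm²; R_n = 469 × 452.4 × 10 × 2 / 1000 = 4243 kN → 0.75 × 4243 = 3180 kN.
Bearing (1.5 l_c t F_u ≤ 3.0 d t F_u): upper limit = 3.0·24·20·470 / 1000 = 676.8 kN.
  Edge l_c = 60 − 27/2 = 46.5 → r_n = 655.6 kN; interior l_c = 95 − 27 = 68 → r_n = 676.8 kN.
  R_n,bearing = 2·655.6 + 8·676.8 = 6726 kN → 0.75 × 6726 = 5040 kN.
Bolt shear governs: 3180 kN.

3180 kN (bolt shear governs)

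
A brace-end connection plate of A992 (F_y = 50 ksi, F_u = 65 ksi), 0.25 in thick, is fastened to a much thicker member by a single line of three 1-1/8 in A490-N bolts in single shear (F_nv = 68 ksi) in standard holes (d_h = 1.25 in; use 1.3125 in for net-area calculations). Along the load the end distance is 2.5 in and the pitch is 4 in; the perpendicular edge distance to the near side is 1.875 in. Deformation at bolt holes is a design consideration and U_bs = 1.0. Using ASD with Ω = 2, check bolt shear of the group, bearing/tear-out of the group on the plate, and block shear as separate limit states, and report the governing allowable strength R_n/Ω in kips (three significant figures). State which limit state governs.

Bolt shear: A_b = π·1.125²/4 = 0.994 in²; R_n = 68 × 0.994 × 3 × 1 = 202.8 kips → 202.8 / 2 = 101 kips.
Bearing: edge l_c = 1.875, r_n = 36.56 kips; interior l_c = 2.75, r_n = 43.87 kips; R_n = 36.56 + 2·43.87 = 124.3 kips → 62.2 kips.
Block shear: A_gv = 2.625, A_nv = 1.805, A_nt = 0.3047 in²; R_n = min(0.6F_uA_nv, 0.6F_yA_gv) + U_bs·F_u·A_nt = 90.19 kips → 45.1 kips.
Block shear governs: 45.1 kips.

45.1 kips (block shear governs)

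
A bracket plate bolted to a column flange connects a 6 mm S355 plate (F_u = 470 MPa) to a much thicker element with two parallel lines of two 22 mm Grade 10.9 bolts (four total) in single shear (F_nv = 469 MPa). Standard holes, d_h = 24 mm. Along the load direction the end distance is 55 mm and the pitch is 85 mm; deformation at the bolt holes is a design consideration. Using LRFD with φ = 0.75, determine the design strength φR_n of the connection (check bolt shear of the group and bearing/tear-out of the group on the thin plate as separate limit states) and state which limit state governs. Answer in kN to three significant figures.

442 kN (bearing governs)

Bolt shear: A_b = π·22²/4 = 380.1 mm²; R_n = 469 × 380.1 × 4 × 1 / 1000 = 713.1 kN → 0.75 × 713.1 = 535 kN.
Bearing (1.2 l_c t F_u ≤ 2.4 d t F_u): upper limit = 2.4·22·6·470 / 1000 = 148.9 kN.
  Edge l_c = 55 − 24/2 = 43 → r_n = 145.5 kN; interior l_c = 85 − 24 = 61 → r_n = 148.9 kN.
  R_n,bearing = 2·145.5 + 2·148.9 = 588.8 kN → 0.75 × 588.8 = 442 kN.
Bearing governs: 442 kN.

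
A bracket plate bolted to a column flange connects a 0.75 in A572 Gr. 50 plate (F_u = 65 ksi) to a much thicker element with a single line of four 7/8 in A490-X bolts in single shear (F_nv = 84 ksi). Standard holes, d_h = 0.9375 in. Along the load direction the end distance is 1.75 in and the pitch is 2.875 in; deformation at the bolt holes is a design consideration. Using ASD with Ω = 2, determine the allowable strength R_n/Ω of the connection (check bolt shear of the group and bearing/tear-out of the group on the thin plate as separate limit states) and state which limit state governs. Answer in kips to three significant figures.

Bolt shear: A_b = π·0.875²/4 = 0.6013 in²; R_n = 84 × 0.6013 × 4 × 1 = 202 kips → 202 / 2 = 101 kips.
Bearing (1.2 l_c t F_u ≤ 2.4 d t F_u): upper limit = 2.4·0.875·0.75·65 = 102.4 kips.
  Edge l_c = 1.75 − 0.9375/2 = 1.281 → r_n = 74.95 kips; interior l_c = 2.875 − 0.9375 = 1.938 → r_n = 102.4 kips.
  R_n,bearing = 1·74.95 + 3·102.4 = 382.1 kips → 382.1 / 2 = 191 kips.
Bolt shear governs: 101 kips.

101 kips (bolt shear governs)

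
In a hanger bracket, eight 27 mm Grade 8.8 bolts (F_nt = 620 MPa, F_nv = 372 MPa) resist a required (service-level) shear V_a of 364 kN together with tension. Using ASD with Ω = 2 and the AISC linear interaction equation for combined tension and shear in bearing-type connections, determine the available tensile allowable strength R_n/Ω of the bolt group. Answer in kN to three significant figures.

A_b = π·27²/4 = 572.6 mm²; f_rv = 364 × 1000 / (8 × 572.6) = 79.47 MPa.
F'_nt = 1.3 F_nt − (Ω F_nt / F_nv) f_rv = 1.3·620 − (2·620/372)·79.47 = 541.1 MPa, capped at F_nt → F'_nt = 541.1 MPa.
R_n = F'_nt · A_b · n = 541.1 × 572.6 × 8 / 1000 = 2479 kN.
Allowable strength R_n/Ω = 2479 / 2 = 1240 kN.

1240 kN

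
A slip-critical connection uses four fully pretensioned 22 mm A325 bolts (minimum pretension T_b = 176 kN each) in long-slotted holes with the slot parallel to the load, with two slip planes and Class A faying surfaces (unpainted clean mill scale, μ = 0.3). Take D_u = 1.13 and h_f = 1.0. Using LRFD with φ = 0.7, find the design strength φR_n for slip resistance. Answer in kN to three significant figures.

R_n = μ · D_u · h_f · T_b · n_s · n_b = 0.3 × 1.13 × 1.0 × 176 × 2 × 4 = 477.3 kN.
Design strength φR_n = 0.7 × 477.3 = 334 kN.

334 kN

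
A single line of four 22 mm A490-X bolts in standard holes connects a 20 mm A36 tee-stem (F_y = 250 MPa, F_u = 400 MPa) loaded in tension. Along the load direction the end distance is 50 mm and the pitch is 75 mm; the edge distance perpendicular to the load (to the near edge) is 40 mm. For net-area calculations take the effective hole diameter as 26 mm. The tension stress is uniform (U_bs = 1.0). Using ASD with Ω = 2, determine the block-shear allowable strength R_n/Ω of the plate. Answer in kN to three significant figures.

Shear plane L_v = 50 + 3·75 = 275 mm; A_gv = 275 × 20 = 5500 mm².
A_nv = (275 − 3.5·26) × 20 = 3680 mm².
A_nt = (40 − 0.5·26) × 20 = 540 mm².
0.6 F_u A_nv = 883.2 kN; 0.6 F_y A_gv = 825 kN → shear yielding governs the shear term.
R_n = 825 + 1.0 × 400 × 540 / 1000 = 1041 kN.
Allowable strength R_n/Ω = 1041 / 2 = 520 kN.

520 kN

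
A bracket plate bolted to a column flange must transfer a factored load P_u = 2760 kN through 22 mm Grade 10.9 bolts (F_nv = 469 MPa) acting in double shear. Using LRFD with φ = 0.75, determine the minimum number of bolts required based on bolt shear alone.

11 bolts

A_b = π·22²/4 = 380.1 mm².
Per-bolt design strength φR_n = 0.75 × 469 × 380.1 × 2 / 1000 = 267.4 kN.
n ≥ 2760 / 267.4 = 10.32 → use 11 bolts.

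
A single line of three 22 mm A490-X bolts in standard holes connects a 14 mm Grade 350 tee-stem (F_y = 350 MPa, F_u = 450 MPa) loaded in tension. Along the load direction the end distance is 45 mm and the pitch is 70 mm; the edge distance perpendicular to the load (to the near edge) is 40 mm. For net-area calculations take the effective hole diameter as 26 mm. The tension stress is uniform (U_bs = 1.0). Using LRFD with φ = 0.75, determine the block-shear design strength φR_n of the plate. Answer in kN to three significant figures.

468 kN

Shear plane L_v = 45 + 2·70 = 185 mm; A_gv = 185 × 14 = 2590 mm².
A_nv = (185 − 2.5·26) × 14 = 1680 mm².
A_nt = (40 − 0.5·26) × 14 = 378 mm².
0.6 F_u A_nv = 453.6 kN; 0.6 F_y A_gv = 543.9 kN → shear rupture governs the shear term.
R_n = 453.6 + 1.0 × 450 × 378 / 1000 = 623.7 kN.
Design strength φR_n = 0.75 × 623.7 = 468 kN.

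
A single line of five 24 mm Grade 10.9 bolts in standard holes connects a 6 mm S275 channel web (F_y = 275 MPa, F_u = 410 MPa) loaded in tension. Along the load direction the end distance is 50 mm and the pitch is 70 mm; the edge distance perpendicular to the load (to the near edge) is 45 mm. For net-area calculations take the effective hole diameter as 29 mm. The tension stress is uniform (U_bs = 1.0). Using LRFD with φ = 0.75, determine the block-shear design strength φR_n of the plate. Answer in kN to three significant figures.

Shear plane L_v = 50 + 4·70 = 330 mm; A_gv = 330 × 6 = 1980 mm².
A_nv = (330 − 4.5·29) × 6 = 1197 mm².
A_nt = (45 − 0.5·29) × 6 = 183 mm².
0.6 F_u A_nv = 294.5 kN; 0.6 F_y A_gv = 326.7 kN → shear rupture governs the shear term.
R_n = 294.5 + 1.0 × 410 × 183 / 1000 = 369.5 kN.
Design strength φR_n = 0.75 × 369.5 = 277 kN.

277 kN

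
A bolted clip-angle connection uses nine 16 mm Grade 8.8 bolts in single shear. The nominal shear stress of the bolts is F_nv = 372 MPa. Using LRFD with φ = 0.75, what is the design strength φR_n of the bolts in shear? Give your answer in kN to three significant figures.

505 kN

A_b = π × 16² / 4 = 201.1 mm².
R_n = F_nv · A_b · n · n_s = 372 × 201.1 × 9 × 1 / 1000 = 673.2 kN.
Design strength φR_n = 0.75 × 673.2 = 505 kN.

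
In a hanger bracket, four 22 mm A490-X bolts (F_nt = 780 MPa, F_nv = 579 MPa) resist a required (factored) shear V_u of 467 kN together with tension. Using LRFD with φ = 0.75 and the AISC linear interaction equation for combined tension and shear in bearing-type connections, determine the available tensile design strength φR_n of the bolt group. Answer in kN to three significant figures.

A_b = π·22²/4 = 380.1 mm²; f_rv = 467 × 1000 / (4 × 380.1) = 307.1 MPa.
F'_nt = 1.3 F_nt − (F_nt / φF_nv) f_rv = 1.3·780 − (780/(0.75·579))·307.1 = 462.3 MPa, capped at F_nt → F'_nt = 462.3 MPa.
R_n = F'_nt · A_b · n = 462.3 × 380.1 × 4 / 1000 = 703 kN.
Design strength φR_n = 0.75 × 703 = 527 kN.

527 kN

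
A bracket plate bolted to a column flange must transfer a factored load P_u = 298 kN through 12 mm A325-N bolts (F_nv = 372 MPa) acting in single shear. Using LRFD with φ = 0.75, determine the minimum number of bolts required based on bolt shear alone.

A_b = π·12²/4 = 113.1 mm².
Per-bolt design strength φR_n = 0.75 × 372 × 113.1 × 1 / 1000 = 31.55 kN.
n ≥ 298 / 31.55 = 9.444 → use 10 bolts.

10 bolts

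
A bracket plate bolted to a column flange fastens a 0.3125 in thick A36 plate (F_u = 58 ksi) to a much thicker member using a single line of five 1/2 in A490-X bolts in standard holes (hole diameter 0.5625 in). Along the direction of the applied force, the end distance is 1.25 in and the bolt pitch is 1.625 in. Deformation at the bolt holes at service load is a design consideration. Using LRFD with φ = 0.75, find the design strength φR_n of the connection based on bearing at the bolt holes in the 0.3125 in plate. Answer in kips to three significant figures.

Per bolt r_n = 1.2 l_c t F_u ≤ 2.4 d t F_u; upper limit = 2.4 × 0.5 × 0.3125 × 58 = 21.75 kips.
Edge bolt: l_c = 1.25 − 0.5625/2 = 0.9688 in → 1.2 × 0.9688 × 0.3125 × 58 = 21.07 → r_n = 21.07 kips.
Interior bolts: l_c = 1.625 − 0.5625 = 1.062 in → 1.2 × 1.062 × 0.3125 × 58 = 23.11 → r_n = 21.75 kips.
R_n = 1 × 21.07 + 4 × 21.75 = 108.1 kips.
Design strength φR_n = 0.75 × 108.1 = 81.1 kips.

81.1 kips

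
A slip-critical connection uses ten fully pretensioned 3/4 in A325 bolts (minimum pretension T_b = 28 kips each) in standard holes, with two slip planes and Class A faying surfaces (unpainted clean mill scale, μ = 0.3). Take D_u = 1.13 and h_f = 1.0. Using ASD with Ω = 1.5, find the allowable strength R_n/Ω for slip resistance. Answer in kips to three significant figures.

R_n = μ · D_u · h_f · T_b · n_s · n_b = 0.3 × 1.13 × 1.0 × 28 × 2 × 10 = 189.8 kips.
Allowable strength R_n/Ω = 189.8 / 1.5 = 127 kips.

127 kips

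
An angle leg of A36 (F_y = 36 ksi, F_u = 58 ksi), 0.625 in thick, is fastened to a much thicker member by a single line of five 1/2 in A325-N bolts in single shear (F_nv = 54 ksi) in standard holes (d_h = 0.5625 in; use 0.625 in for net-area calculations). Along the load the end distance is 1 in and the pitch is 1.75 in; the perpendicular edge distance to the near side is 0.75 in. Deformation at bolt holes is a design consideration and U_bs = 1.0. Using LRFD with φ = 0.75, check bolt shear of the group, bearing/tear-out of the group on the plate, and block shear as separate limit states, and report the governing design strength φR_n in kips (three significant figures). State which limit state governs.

Bolt shear: A_b = π·0.5²/4 = 0.1963 in²; R_n = 54 × 0.1963 × 5 × 1 = 53.01 kips → 0.75 × 53.01 = 39.8 kips.
Bearing: edge l_c = 0.7188, r_n = 31.27 kips; interior l_c = 1.188, r_n = 43.5 kips; R_n = 31.27 + 4·43.5 = 205.3 kips → 154 kips.
Block shear: A_gv = 5, A_nv = 3.242, A_nt = 0.2734 in²; R_n = min(0.6F_uA_nv, 0.6F_yA_gv) + U_bs·F_u·A_nt = 123.9 kips → 92.9 kips.
Bolt shear governs: 39.8 kips.

39.8 kips (bolt shear governs)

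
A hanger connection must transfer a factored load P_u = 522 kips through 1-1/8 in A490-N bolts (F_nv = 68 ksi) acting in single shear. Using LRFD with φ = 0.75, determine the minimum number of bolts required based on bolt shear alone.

11 bolts

A_b = π·1.125²/4 = 0.994 in².
Per-bolt design strength φR_n = 0.75 × 68 × 0.994 × 1 = 50.69 kips.
n ≥ 522 / 50.69 = 10.3 → use 11 bolts.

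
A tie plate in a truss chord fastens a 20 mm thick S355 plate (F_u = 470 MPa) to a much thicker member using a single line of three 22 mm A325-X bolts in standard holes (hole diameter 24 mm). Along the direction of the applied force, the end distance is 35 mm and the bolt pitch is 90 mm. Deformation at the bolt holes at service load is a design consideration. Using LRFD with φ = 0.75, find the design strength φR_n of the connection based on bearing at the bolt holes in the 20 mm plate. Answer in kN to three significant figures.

Per bolt r_n = 1.2 l_c t F_u ≤ 2.4 d t F_u; upper limit = 2.4 × 22 × 20 × 470 / 1000 = 496.3 kN.
Edge bolt: l_c = 35 − 24/2 = 23 mm → 1.2 × 23 × 20 × 470 / 1000 = 259.4 → r_n = 259.4 kN.
Interior bolts: l_c = 90 − 24 = 66 mm → 1.2 × 66 × 20 × 470 / 1000 = 744.5 → r_n = 496.3 kN.
R_n = 1 × 259.4 + 2 × 496.3 = 1252 kN.
Design strength φR_n = 0.75 × 1252 = 939 kN.

939 kN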